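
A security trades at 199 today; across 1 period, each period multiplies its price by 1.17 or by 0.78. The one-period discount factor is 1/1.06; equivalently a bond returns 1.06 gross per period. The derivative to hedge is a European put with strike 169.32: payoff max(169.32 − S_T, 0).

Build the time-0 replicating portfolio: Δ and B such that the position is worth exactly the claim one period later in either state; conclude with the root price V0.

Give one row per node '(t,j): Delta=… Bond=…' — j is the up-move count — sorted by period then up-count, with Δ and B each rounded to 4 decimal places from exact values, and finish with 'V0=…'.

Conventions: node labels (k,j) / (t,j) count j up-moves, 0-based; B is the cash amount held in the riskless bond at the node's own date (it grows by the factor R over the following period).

Since d<R<u, set p* = (R−d)/(u−d) = 0.7179; price each node as the discounted p*-expectation of its children.
Payoffs at expiry: V(1,0)=14.1000, V(1,1)=0.0000
(0,0): S=199.0000. Δ = (V_up−V_dn)/(S_up−S_dn) = (0.0000−14.1000)/(232.8300−155.2200) = -0.1817. V = [p*·0.0000 + (1−p*)·14.1000]/1.06 = 3.7518. B = V − Δ·S = 39.9057.
Check: Δ(0,0)·S0 + B(0,0) = 3.7518 = V0.

(0,0): Delta=-0.1817 Bond=39.9057
V0=3.7518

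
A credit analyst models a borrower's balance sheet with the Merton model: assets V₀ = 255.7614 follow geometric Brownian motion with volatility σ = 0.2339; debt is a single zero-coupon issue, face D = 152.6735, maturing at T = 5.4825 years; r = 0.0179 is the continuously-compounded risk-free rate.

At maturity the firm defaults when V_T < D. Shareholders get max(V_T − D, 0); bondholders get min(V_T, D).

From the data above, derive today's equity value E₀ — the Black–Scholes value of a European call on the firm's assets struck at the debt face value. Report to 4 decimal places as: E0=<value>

With assets at 255.7614 and a single debt payment of 152.6735 at 5.4825 years:
d₁ = [ln(V₀/D) + (r + σ²/2)T] / (σ√T)
   = [ln(255.7614/152.6735) + (0.0179 + 0.5·0.2339²)·5.4825] / (0.2339·√5.4825)
   = [0.515943 + 0.248108] / 0.547671 = 1.395093
d₂ = d₁ − σ√T = 1.395093 − 0.547671 = 0.847422
N(d₁) = 0.918506,  N(d₂) = 0.801620,  e^(−rT) = 0.906525
E₀ = V₀·N(d₁) − D·e^(−rT)·N(d₂)
   = 255.7614·0.918506 − 152.6735·0.906525·0.801620 = 123.972314

E0=123.9723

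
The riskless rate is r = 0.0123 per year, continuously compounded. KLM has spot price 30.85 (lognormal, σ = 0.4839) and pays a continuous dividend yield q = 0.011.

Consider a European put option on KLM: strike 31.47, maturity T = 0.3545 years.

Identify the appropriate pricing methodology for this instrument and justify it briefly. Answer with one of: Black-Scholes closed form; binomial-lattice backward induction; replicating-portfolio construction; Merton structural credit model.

framework: Black-Scholes closed form

Key observation: everything needed for the exact continuous-time valuation of the European put on KLM (strike 31.47) is given, and no feature rules the closed form out.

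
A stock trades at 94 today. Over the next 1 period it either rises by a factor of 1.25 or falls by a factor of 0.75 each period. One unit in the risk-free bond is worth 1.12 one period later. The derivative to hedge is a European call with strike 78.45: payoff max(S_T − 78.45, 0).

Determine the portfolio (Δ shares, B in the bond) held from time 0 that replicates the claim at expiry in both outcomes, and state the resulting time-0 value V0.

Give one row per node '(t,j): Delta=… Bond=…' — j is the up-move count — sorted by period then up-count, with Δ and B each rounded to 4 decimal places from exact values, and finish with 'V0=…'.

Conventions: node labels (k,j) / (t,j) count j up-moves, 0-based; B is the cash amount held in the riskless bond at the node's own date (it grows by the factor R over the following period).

Under the risk-neutral measure, an up-move has probability p* = (R−d)/(u−d) = 0.7400 and values discount at R = 1.12.
At maturity the claim pays: V(1,0)=0.0000, V(1,1)=39.0500
  t=0,j=0: stock 94.0000 → up 117.5000 (V=39.0500), down 70.5000 (V=0.0000). Price 25.8009; hedge Δ=0.8309, bond B=-52.2991.
Check: Δ(0,0)·S0 + B(0,0) = 25.8009 = V0.

(0,0): Delta=0.8309 Bond=-52.2991
V0=25.8009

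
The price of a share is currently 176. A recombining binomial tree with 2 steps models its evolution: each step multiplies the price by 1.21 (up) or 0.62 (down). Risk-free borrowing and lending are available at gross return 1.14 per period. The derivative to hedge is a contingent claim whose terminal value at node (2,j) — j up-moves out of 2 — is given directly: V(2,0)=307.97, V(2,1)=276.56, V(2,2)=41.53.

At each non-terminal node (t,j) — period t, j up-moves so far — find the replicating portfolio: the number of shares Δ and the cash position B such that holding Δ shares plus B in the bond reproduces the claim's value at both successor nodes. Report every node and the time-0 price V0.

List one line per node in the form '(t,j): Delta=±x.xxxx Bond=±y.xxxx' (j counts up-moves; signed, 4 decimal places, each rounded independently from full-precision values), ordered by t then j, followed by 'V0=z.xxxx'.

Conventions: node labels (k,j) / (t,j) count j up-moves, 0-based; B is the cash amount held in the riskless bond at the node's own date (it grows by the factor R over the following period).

(0,0): Delta=-1.7813 Bond=386.1808
(1,0): Delta=-0.4879 Bond=299.1027
(1,1): Delta=-1.8706 Bond=459.2462
V0=72.6636

No-arbitrage ⇒ martingale measure with p* = (R−d)/(u−d) = 0.8814.
Expiry values: V(2,0)=307.9700, V(2,1)=276.5600, V(2,2)=41.5300
Node (1,0) S=109.1200: V=(p*·276.5600+(1−p*)·307.9700)/1.14=245.8654; Δ=(276.5600−307.9700)/(132.0352−67.6544)=-0.4879; B=V−Δ·S=299.1027
Node (1,1) S=212.9600: V=(p*·41.5300+(1−p*)·276.5600)/1.14=60.8903; Δ=(41.5300−276.5600)/(257.6816−132.0352)=-1.8706; B=V−Δ·S=459.2462
Node (0,0) S=176.0000: V=(p*·60.8903+(1−p*)·245.8654)/1.14=72.6636; Δ=(60.8903−245.8654)/(212.9600−109.1200)=-1.7813; B=V−Δ·S=386.1808
Verification: the root portfolio costs Δ(0,0)·S0 + B(0,0) = 72.6636, matching V0.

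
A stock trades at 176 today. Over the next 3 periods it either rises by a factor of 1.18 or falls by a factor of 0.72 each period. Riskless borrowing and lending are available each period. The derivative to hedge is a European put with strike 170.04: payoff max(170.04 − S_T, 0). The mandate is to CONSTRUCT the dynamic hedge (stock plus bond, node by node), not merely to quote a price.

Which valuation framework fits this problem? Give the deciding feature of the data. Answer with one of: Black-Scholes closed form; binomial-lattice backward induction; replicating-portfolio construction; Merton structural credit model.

framework: replicating-portfolio construction

Key observation: what is demanded is not a single number but the (Δ, B) position at each node of the 1.18/0.72 tree starting at 176; constructing those positions is the replicating-portfolio method.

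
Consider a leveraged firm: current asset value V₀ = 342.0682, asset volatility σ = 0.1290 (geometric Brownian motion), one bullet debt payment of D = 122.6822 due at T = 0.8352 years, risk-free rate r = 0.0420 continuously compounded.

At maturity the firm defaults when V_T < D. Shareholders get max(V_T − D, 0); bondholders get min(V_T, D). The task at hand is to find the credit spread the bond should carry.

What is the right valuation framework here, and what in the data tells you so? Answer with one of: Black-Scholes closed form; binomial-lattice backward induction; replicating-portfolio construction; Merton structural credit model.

Key observation: the question is about default risk generated by asset-value dynamics against a debt face of 122.6822 — the structural framework prices exactly that.

framework: Merton structural credit model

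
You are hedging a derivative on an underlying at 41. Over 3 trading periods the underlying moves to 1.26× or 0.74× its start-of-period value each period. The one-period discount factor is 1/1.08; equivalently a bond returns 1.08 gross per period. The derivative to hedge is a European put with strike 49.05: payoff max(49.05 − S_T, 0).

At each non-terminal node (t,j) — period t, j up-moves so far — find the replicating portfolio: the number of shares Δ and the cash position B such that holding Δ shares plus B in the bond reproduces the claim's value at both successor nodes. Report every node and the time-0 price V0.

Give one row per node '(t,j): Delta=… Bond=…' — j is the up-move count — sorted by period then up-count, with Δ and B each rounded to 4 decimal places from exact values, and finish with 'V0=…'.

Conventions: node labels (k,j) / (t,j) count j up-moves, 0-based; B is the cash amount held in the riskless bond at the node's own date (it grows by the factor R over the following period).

Arbitrage-free pricing uses the up-move probability p* = (R−d)/(u−d) = 0.6538, discounting each step at R = 1.08.
Payoffs at expiry: V(3,0)=32.4358, V(3,1)=20.7610, V(3,2)=0.8822, V(3,3)=0.0000
  t=2,j=0: stock 22.4516 → up 28.2890 (V=20.7610), down 16.6142 (V=32.4358). Price 22.9651; hedge Δ=-1.0000, bond B=45.4167.
  t=2,j=1: stock 38.2284 → up 48.1678 (V=0.8822), down 28.2890 (V=20.7610). Price 7.1883; hedge Δ=-1.0000, bond B=45.4167.
  t=2,j=2: stock 65.0916 → up 82.0154 (V=0.0000), down 48.1678 (V=0.8822). Price 0.2828; hedge Δ=-0.0261, bond B=1.9793.
  t=1,j=0: stock 30.3400 → up 38.2284 (V=7.1883), down 22.4516 (V=22.9651). Price 11.7125; hedge Δ=-1.0000, bond B=42.0525.
  t=1,j=1: stock 51.6600 → up 65.0916 (V=0.2828), down 38.2284 (V=7.1883). Price 2.4751; hedge Δ=-0.2571, bond B=15.7549.
  t=0,j=0: stock 41.0000 → up 51.6600 (V=2.4751), down 30.3400 (V=11.7125). Price 5.2525; hedge Δ=-0.4333, bond B=23.0166.
As a check, the time-0 holding Δ(0,0)·S0 + B(0,0) comes to 5.2525 — exactly V0.

(0,0): Delta=-0.4333 Bond=23.0166
(1,0): Delta=-1.0000 Bond=42.0525
(1,1): Delta=-0.2571 Bond=15.7549
(2,0): Delta=-1.0000 Bond=45.4167
(2,1): Delta=-1.0000 Bond=45.4167
(2,2): Delta=-0.0261 Bond=1.9793
V0=5.2525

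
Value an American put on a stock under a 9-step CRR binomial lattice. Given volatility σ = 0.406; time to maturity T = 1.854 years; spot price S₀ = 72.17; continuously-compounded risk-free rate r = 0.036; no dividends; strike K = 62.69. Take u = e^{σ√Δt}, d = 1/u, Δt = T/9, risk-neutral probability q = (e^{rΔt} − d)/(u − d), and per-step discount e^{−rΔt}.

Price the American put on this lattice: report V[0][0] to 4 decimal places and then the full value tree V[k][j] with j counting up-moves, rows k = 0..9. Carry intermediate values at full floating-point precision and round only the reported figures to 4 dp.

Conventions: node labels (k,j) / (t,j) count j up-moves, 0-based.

price = 8.7903
tree:
8.7903
12.2949 5.0414
16.7383 7.5600 2.3274
22.0925 11.0628 3.7937 0.7377
28.1563 15.7143 6.0778 1.3202 0.1033
33.9680 21.5182 9.5242 2.3508 0.1979 0.0000
38.8016 28.1563 14.4939 4.1620 0.3791 0.0000 0.0000
42.8218 33.9680 21.1686 7.3188 0.7262 0.0000 0.0000 0.0000
46.1654 38.8016 28.1563 12.7671 1.3913 0.0000 0.0000 0.0000 0.0000
48.9464 42.8218 33.9680 21.1686 2.6655 0.0000 0.0000 0.0000 0.0000 0.0000

params: Δt=0.20600 u=1.20234 d=0.83171 q=0.47415 e^(-rΔt)=0.99261
t_9 payoffs: 48.9464 42.8218 33.9680 21.1686 2.6655 0.0000 0.0000 0.0000 0.0000 0.0000
k=8: node(8,0) S=16.5246 payoff=46.1654 vs cont=45.7023 → 46.1654 [stop]  node(8,1) S=23.8884 payoff=38.8016 vs cont=38.3384 → 38.8016 [stop]  node(8,2) S=34.5337 payoff=28.1563 vs cont=27.6931 → 28.1563 [stop]  node(8,3) S=49.9229 payoff=12.7671 vs cont=12.3039 → 12.7671 [stop]  node(8,4) S=72.1700 payoff=0.0000 vs cont=1.3913 → 1.3913 [wait]  node(8,5) S=104.3310 payoff=0.0000 vs cont=0.0000 → 0.0000 [wait]  node(8,6) S=150.8239 payoff=0.0000 vs cont=0.0000 → 0.0000 [wait]  node(8,7) S=218.0353 payoff=0.0000 vs cont=0.0000 → 0.0000 [wait]  node(8,8) S=315.1981 payoff=0.0000 vs cont=0.0000 → 0.0000 [wait]
k=7: node(7,0) S=19.8682 payoff=42.8218 vs cont=42.3586 → 42.8218 [stop]  node(7,1) S=28.7220 payoff=33.9680 vs cont=33.5048 → 33.9680 [stop]  node(7,2) S=41.5214 payoff=21.1686 vs cont=20.7054 → 21.1686 [stop]  node(7,3) S=60.0245 payoff=2.6655 vs cont=7.3188 → 7.3188 [wait]  node(7,4) S=86.7731 payoff=0.0000 vs cont=0.7262 → 0.7262 [wait]  node(7,5) S=125.4417 payoff=0.0000 vs cont=0.0000 → 0.0000 [wait]  node(7,6) S=181.3421 payoff=0.0000 vs cont=0.0000 → 0.0000 [wait]  node(7,7) S=262.1533 payoff=0.0000 vs cont=0.0000 → 0.0000 [wait]
k=6: node(6,0) S=23.8884 payoff=38.8016 vs cont=38.3384 → 38.8016 [stop]  node(6,1) S=34.5337 payoff=28.1563 vs cont=27.6931 → 28.1563 [stop]  node(6,2) S=49.9229 payoff=12.7671 vs cont=14.4939 → 14.4939 [wait]  node(6,3) S=72.1700 payoff=0.0000 vs cont=4.1620 → 4.1620 [wait]  node(6,4) S=104.3310 payoff=0.0000 vs cont=0.3791 → 0.3791 [wait]  node(6,5) S=150.8239 payoff=0.0000 vs cont=0.0000 → 0.0000 [wait]  node(6,6) S=218.0353 payoff=0.0000 vs cont=0.0000 → 0.0000 [wait]
k=5: node(5,0) S=28.7220 payoff=33.9680 vs cont=33.5048 → 33.9680 [stop]  node(5,1) S=41.5214 payoff=21.1686 vs cont=21.5182 → 21.5182 [wait]  node(5,2) S=60.0245 payoff=2.6655 vs cont=9.5242 → 9.5242 [wait]  node(5,3) S=86.7731 payoff=0.0000 vs cont=2.3508 → 2.3508 [wait]  node(5,4) S=125.4417 payoff=0.0000 vs cont=0.1979 → 0.1979 [wait]  node(5,5) S=181.3421 payoff=0.0000 vs cont=0.0000 → 0.0000 [wait]
k=4: node(4,0) S=34.5337 payoff=28.1563 vs cont=27.8576 → 28.1563 [stop]  node(4,1) S=49.9229 payoff=12.7671 vs cont=15.7143 → 15.7143 [wait]  node(4,2) S=72.1700 payoff=0.0000 vs cont=6.0778 → 6.0778 [wait]  node(4,3) S=104.3310 payoff=0.0000 vs cont=1.3202 → 1.3202 [wait]  node(4,4) S=150.8239 payoff=0.0000 vs cont=0.1033 → 0.1033 [wait]
k=3: node(3,0) S=41.5214 payoff=21.1686 vs cont=22.0925 → 22.0925 [wait]  node(3,1) S=60.0245 payoff=2.6655 vs cont=11.0628 → 11.0628 [wait]  node(3,2) S=86.7731 payoff=0.0000 vs cont=3.7937 → 3.7937 [wait]  node(3,3) S=125.4417 payoff=0.0000 vs cont=0.7377 → 0.7377 [wait]
k=2: node(2,0) S=49.9229 payoff=12.7671 vs cont=16.7383 → 16.7383 [wait]  node(2,1) S=72.1700 payoff=0.0000 vs cont=7.5600 → 7.5600 [wait]  node(2,2) S=104.3310 payoff=0.0000 vs cont=2.3274 → 2.3274 [wait]
k=1: node(1,0) S=60.0245 payoff=2.6655 vs cont=12.2949 → 12.2949 [wait]  node(1,1) S=86.7731 payoff=0.0000 vs cont=5.0414 → 5.0414 [wait]
k=0: node(0,0) S=72.1700 payoff=0.0000 vs cont=8.7903 → 8.7903 [wait]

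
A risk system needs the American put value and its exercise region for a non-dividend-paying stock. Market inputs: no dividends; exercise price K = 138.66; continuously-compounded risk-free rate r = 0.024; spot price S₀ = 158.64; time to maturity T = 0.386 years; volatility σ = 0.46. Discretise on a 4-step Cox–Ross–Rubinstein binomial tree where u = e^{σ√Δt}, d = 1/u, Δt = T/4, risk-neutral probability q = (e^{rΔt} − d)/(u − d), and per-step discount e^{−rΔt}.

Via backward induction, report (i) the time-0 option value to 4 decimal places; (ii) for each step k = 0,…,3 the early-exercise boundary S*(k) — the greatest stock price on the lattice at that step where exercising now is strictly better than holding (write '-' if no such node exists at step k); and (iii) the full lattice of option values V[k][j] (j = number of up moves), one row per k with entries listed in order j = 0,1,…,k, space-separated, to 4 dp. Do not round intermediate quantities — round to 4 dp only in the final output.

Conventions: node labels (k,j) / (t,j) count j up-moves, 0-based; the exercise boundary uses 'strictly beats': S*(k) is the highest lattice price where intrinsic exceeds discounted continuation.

price = 9.1634
boundary = - - - 103.3321
tree:
9.1634
14.8686 2.8371
23.4216 5.3901 0.0000
35.3279 10.2403 0.0000 0.0000
49.0872 19.4550 0.0000 0.0000 0.0000

Δt=0.09650  u=1.15361  d=0.86684  q=0.47242  discount=0.99769
step 4 (expiry): payoffs max(K−S,0) = 49.0872 19.4550 0.0000 0.0000 0.0000
step 3: (k=3,j=0): S=103.3321, K−S=35.3279, hold=35.0071 ⇒ V=35.3279 exercise | (k=3,j=1): S=137.5161, K−S=1.1439, hold=10.2403 ⇒ V=10.2403 continue | (k=3,j=2): S=183.0087, K−S=0.0000, hold=0.0000 ⇒ V=0.0000 continue | (k=3,j=3): S=243.5511, K−S=0.0000, hold=0.0000 ⇒ V=0.0000 continue  boundary S*=103.3321
step 2: (k=2,j=0): S=119.2050, K−S=19.4550, hold=23.4216 ⇒ V=23.4216 continue | (k=2,j=1): S=158.6400, K−S=0.0000, hold=5.3901 ⇒ V=5.3901 continue | (k=2,j=2): S=211.1208, K−S=0.0000, hold=0.0000 ⇒ V=0.0000 continue  boundary S*=-
step 1: (k=1,j=0): S=137.5161, K−S=1.1439, hold=14.8686 ⇒ V=14.8686 continue | (k=1,j=1): S=183.0087, K−S=0.0000, hold=2.8371 ⇒ V=2.8371 continue  boundary S*=-
step 0: (k=0,j=0): S=158.6400, K−S=0.0000, hold=9.1634 ⇒ V=9.1634 continue  boundary S*=-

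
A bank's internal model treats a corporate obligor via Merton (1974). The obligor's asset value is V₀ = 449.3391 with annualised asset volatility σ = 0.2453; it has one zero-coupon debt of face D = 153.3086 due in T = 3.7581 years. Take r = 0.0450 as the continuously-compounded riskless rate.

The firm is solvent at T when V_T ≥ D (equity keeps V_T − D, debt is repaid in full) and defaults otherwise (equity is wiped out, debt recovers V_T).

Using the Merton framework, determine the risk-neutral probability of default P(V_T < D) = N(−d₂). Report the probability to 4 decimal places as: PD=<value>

Work the structural quantities from V₀ = 449.3391 against face 153.3086:
d₁ = [ln(V₀/D) + (r + σ²/2)T] / (σ√T)
   = [ln(449.3391/153.3086) + (0.0450 + 0.5·0.2453²)·3.7581] / (0.2453·√3.7581)
   = [1.075325 + 0.282181] / 0.475534 = 2.854697
d₂ = d₁ − σ√T = 2.854697 − 0.475534 = 2.379163
risk-neutral PD = N(−d₂) = N(-2.379163) = 0.008676

PD=0.0087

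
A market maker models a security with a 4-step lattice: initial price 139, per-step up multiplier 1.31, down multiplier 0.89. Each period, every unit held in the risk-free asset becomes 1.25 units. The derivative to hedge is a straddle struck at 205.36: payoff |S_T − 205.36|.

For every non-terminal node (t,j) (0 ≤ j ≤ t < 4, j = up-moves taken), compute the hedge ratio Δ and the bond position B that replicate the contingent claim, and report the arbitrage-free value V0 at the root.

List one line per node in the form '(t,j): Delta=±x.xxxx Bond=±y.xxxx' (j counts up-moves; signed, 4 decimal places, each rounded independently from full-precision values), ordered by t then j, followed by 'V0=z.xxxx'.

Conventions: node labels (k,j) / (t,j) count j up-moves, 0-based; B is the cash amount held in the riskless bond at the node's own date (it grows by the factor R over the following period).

Risk-neutral probability p* = (R−d)/(u−d) = (1.25−0.89)/(1.31−0.89) = 0.8571.
Terminal payoffs: V(4,0)=118.1483, V(4,1)=76.9922, V(4,2)=16.4141, V(4,3)=72.7513, V(4,4)=203.9949
(3,0): S=97.9907. Δ = (V_up−V_dn)/(S_up−S_dn) = (76.9922−118.1483)/(128.3678−87.2117) = -1.0000. V = [p*·76.9922 + (1−p*)·118.1483]/1.25 = 66.2973. B = V − Δ·S = 164.2880.
(3,1): S=144.2335. Δ = (V_up−V_dn)/(S_up−S_dn) = (16.4141−76.9922)/(188.9459−128.3678) = -1.0000. V = [p*·16.4141 + (1−p*)·76.9922]/1.25 = 20.0545. B = V − Δ·S = 164.2880.
(3,2): S=212.2987. Δ = (V_up−V_dn)/(S_up−S_dn) = (72.7513−16.4141)/(278.1113−188.9459) = 0.6318. V = [p*·72.7513 + (1−p*)·16.4141]/1.25 = 51.7625. B = V − Δ·S = -82.3737.
(3,3): S=312.4846. Δ = (V_up−V_dn)/(S_up−S_dn) = (203.9949−72.7513)/(409.3549−278.1113) = 1.0000. V = [p*·203.9949 + (1−p*)·72.7513]/1.25 = 148.1966. B = V − Δ·S = -164.2880.
(2,0): S=110.1019. Δ = (V_up−V_dn)/(S_up−S_dn) = (20.0545−66.2973)/(144.2335−97.9907) = -1.0000. V = [p*·20.0545 + (1−p*)·66.2973]/1.25 = 21.3285. B = V − Δ·S = 131.4304.
(2,1): S=162.0601. Δ = (V_up−V_dn)/(S_up−S_dn) = (51.7625−20.0545)/(212.2987−144.2335) = 0.4658. V = [p*·51.7625 + (1−p*)·20.0545]/1.25 = 37.7863. B = V − Δ·S = -37.7090.
(2,2): S=238.5379. Δ = (V_up−V_dn)/(S_up−S_dn) = (148.1966−51.7625)/(312.4846−212.2987) = 0.9626. V = [p*·148.1966 + (1−p*)·51.7625]/1.25 = 107.5363. B = V − Δ·S = -122.0688.
(1,0): S=123.7100. Δ = (V_up−V_dn)/(S_up−S_dn) = (37.7863−21.3285)/(162.0601−110.1019) = 0.3167. V = [p*·37.7863 + (1−p*)·21.3285]/1.25 = 28.3481. B = V − Δ·S = -10.8370.
(1,1): S=182.0900. Δ = (V_up−V_dn)/(S_up−S_dn) = (107.5363−37.7863)/(238.5379−162.0601) = 0.9120. V = [p*·107.5363 + (1−p*)·37.7863]/1.25 = 78.0576. B = V − Δ·S = -88.0139.
(0,0): S=139.0000. Δ = (V_up−V_dn)/(S_up−S_dn) = (78.0576−28.3481)/(182.0900−123.7100) = 0.8515. V = [p*·78.0576 + (1−p*)·28.3481]/1.25 = 56.7650. B = V − Δ·S = -61.5909.
Check: Δ(0,0)·S0 + B(0,0) = 56.7650 = V0.

(0,0): Delta=0.8515 Bond=-61.5909
(1,0): Delta=0.3167 Bond=-10.8370
(1,1): Delta=0.9120 Bond=-88.0139
(2,0): Delta=-1.0000 Bond=131.4304
(2,1): Delta=0.4658 Bond=-37.7090
(2,2): Delta=0.9626 Bond=-122.0688
(3,0): Delta=-1.0000 Bond=164.2880
(3,1): Delta=-1.0000 Bond=164.2880
(3,2): Delta=0.6318 Bond=-82.3737
(3,3): Delta=1.0000 Bond=-164.2880
V0=56.7650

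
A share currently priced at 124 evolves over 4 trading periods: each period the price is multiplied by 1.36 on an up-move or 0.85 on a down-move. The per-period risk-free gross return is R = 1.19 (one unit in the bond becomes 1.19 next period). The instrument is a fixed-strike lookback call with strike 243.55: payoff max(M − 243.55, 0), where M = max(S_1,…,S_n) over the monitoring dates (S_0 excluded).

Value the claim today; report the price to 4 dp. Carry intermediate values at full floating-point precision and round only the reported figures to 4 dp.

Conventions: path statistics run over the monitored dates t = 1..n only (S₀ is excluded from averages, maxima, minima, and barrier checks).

price = 24.3506

With p* = (R−d)/(u−d) = 0.6667, sum probability × payoff across the paths and divide by R^4.
Enumerate all 2^4 = 16 price paths (U = up ×1.36, D = down ×0.85); each path with k up-moves has probability p*^k·(1−p*)^(4−k).
DDDD: M=105.4000, payoff=0.0000, prob=0.012346
UDDD: M=168.6400, payoff=0.0000, prob=0.024691
DUDD: M=143.3440, payoff=0.0000, prob=0.024691
UUDD: M=229.3504, payoff=0.0000, prob=0.049383
DDUD: M=121.8424, payoff=0.0000, prob=0.024691
UDUD: M=194.9478, payoff=0.0000, prob=0.049383
DUUD: M=194.9478, payoff=0.0000, prob=0.049383
UUUD: M=311.9165, payoff=68.3665, prob=0.098765
DDDU: M=105.4000, payoff=0.0000, prob=0.024691
UDDU: M=168.6400, payoff=0.0000, prob=0.049383
DUDU: M=165.7057, payoff=0.0000, prob=0.049383
UUDU: M=265.1291, payoff=21.5791, prob=0.098765
DDUU: M=165.7057, payoff=0.0000, prob=0.049383
UDUU: M=265.1291, payoff=21.5791, prob=0.098765
DUUU: M=265.1291, payoff=21.5791, prob=0.098765
UUUU: M=424.2065, payoff=180.6565, prob=0.197531
Price = Σ prob·payoff / R^4 = 48.831282 / 2.005339 = 24.3506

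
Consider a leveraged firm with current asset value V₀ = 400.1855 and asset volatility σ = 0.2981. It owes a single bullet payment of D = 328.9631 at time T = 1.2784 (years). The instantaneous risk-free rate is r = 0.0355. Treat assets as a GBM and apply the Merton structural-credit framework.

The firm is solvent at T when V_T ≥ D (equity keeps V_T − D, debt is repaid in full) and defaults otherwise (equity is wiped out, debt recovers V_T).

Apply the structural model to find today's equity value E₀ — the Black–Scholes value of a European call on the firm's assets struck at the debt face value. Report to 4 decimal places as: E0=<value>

E0=102.3042

With assets at 400.1855 and a single debt payment of 328.9631 at 1.2784 years:
d₁ = [ln(V₀/D) + (r + σ²/2)T] / (σ√T)
   = [ln(400.1855/328.9631) + (0.0355 + 0.5·0.2981²)·1.2784] / (0.2981·√1.2784)
   = [0.195983 + 0.102185] / 0.337051 = 0.884636
d₂ = d₁ − σ√T = 0.884636 − 0.337051 = 0.547586
N(d₁) = 0.811824,  N(d₂) = 0.708012,  e^(−rT) = 0.955631
E₀ = V₀·N(d₁) − D·e^(−rT)·N(d₂)
   = 400.1855·0.811824 − 328.9631·0.955631·0.708012 = 102.304218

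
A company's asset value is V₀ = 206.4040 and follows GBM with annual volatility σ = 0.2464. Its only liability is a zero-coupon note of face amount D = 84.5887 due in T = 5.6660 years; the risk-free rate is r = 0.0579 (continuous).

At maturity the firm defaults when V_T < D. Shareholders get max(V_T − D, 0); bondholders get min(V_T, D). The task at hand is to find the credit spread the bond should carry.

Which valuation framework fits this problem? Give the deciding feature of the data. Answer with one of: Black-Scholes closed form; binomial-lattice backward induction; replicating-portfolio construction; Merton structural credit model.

Key observation: the data describe a firm's assets (V₀ = 206.4040, GBM) and a single zero-coupon debt of face 84.5887, so credit quantities follow from equity-as-call in the structural model.

framework: Merton structural credit model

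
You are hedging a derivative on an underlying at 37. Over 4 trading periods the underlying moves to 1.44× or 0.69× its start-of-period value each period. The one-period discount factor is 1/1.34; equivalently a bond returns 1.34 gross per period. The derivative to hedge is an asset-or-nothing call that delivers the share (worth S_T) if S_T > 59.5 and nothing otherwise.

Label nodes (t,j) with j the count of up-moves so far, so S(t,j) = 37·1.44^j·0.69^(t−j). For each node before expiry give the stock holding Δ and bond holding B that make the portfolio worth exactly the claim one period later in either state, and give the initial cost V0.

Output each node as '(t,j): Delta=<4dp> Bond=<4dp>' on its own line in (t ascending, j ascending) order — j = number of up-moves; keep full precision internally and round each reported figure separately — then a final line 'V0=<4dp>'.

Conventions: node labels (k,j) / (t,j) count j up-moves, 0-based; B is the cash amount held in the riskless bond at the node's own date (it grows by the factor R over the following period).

(0,0): Delta=1.1509 Bond=-6.5354
(1,0): Delta=1.6654 Bond=-21.8935
(1,1): Delta=1.1129 Bond=-6.7365
(2,0): Delta=0.0000 Bond=0.0000
(2,1): Delta=1.7882 Bond=-33.8508
(2,2): Delta=1.0632 Bond=-5.2078
(3,0): Delta=0.0000 Bond=0.0000
(3,1): Delta=0.0000 Bond=0.0000
(3,2): Delta=1.9200 Bond=-52.3385
(3,3): Delta=1.0000 Bond=0.0000
V0=36.0469

Since d<R<u, set p* = (R−d)/(u−d) = 0.8667; price each node as the discounted p*-expectation of its children.
Terminal payoffs: V(4,0)=0.0000, V(4,1)=0.0000, V(4,2)=0.0000, V(4,3)=76.2322, V(4,4)=159.0932
Node (3,0) S=12.1548: V=(p*·0.0000+(1−p*)·0.0000)/1.34=0.0000; Δ=(0.0000−0.0000)/(17.5030−8.3868)=0.0000; B=V−Δ·S=0.0000
Node (3,1) S=25.3666: V=(p*·0.0000+(1−p*)·0.0000)/1.34=0.0000; Δ=(0.0000−0.0000)/(36.5279−17.5030)=0.0000; B=V−Δ·S=0.0000
Node (3,2) S=52.9390: V=(p*·76.2322+(1−p*)·0.0000)/1.34=49.3044; Δ=(76.2322−0.0000)/(76.2322−36.5279)=1.9200; B=V−Δ·S=-52.3385
Node (3,3) S=110.4814: V=(p*·159.0932+(1−p*)·76.2322)/1.34=110.4814; Δ=(159.0932−76.2322)/(159.0932−76.2322)=1.0000; B=V−Δ·S=0.0000
Node (2,0) S=17.6157: V=(p*·0.0000+(1−p*)·0.0000)/1.34=0.0000; Δ=(0.0000−0.0000)/(25.3666−12.1548)=0.0000; B=V−Δ·S=0.0000
Node (2,1) S=36.7632: V=(p*·49.3044+(1−p*)·0.0000)/1.34=31.8884; Δ=(49.3044−0.0000)/(52.9390−25.3666)=1.7882; B=V−Δ·S=-33.8508
Node (2,2) S=76.7232: V=(p*·110.4814+(1−p*)·49.3044)/1.34=76.3615; Δ=(110.4814−49.3044)/(110.4814−52.9390)=1.0632; B=V−Δ·S=-5.2078
Node (1,0) S=25.5300: V=(p*·31.8884+(1−p*)·0.0000)/1.34=20.6243; Δ=(31.8884−0.0000)/(36.7632−17.6157)=1.6654; B=V−Δ·S=-21.8935
Node (1,1) S=53.2800: V=(p*·76.3615+(1−p*)·31.8884)/1.34=52.5610; Δ=(76.3615−31.8884)/(76.7232−36.7632)=1.1129; B=V−Δ·S=-6.7365
Node (0,0) S=37.0000: V=(p*·52.5610+(1−p*)·20.6243)/1.34=36.0469; Δ=(52.5610−20.6243)/(53.2800−25.5300)=1.1509; B=V−Δ·S=-6.5354
Verification: the root portfolio costs Δ(0,0)·S0 + B(0,0) = 36.0469, matching V0.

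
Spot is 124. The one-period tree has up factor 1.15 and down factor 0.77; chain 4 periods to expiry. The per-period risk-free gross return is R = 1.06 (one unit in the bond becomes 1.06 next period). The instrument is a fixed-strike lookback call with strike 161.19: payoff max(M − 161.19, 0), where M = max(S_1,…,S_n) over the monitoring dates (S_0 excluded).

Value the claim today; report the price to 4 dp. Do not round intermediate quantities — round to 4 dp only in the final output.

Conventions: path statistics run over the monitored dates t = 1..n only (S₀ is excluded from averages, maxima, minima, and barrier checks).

price = 17.5524

No-arbitrage gives p* = (R−d)/(u−d) = 0.7632: enumerate every path, weight its payoff by its p*-probability, and discount by R^4.
Enumerate all 2^4 = 16 price paths (U = up ×1.15, D = down ×0.77); each path with k up-moves has probability p*^k·(1−p*)^(4−k).
DDDD: M=95.4800, payoff=0.0000, prob=0.003147
UDDD: M=142.6000, payoff=0.0000, prob=0.010139
DUDD: M=109.8020, payoff=0.0000, prob=0.010139
UUDD: M=163.9900, payoff=2.8000, prob=0.032670
DDUD: M=95.4800, payoff=0.0000, prob=0.010139
UDUD: M=142.6000, payoff=0.0000, prob=0.032670
DUUD: M=126.2723, payoff=0.0000, prob=0.032670
UUUD: M=188.5885, payoff=27.3985, prob=0.105269
DDDU: M=95.4800, payoff=0.0000, prob=0.010139
UDDU: M=142.6000, payoff=0.0000, prob=0.032670
DUDU: M=109.8020, payoff=0.0000, prob=0.032670
UUDU: M=163.9900, payoff=2.8000, prob=0.105269
DDUU: M=97.2297, payoff=0.0000, prob=0.032670
UDUU: M=145.2131, payoff=0.0000, prob=0.105269
DUUU: M=145.2131, payoff=0.0000, prob=0.105269
UUUU: M=216.8768, payoff=55.6868, prob=0.339201
Price = Σ prob·payoff / R^4 = 22.159484 / 1.262477 = 17.5524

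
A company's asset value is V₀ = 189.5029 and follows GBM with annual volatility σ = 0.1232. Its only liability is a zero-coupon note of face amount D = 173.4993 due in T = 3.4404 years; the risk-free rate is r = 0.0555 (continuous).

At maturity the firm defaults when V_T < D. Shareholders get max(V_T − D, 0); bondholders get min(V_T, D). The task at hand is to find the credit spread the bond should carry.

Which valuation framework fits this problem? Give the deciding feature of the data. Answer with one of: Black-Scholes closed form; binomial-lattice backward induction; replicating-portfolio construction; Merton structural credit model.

framework: Merton structural credit model

Key observation: a levered firm with one bullet debt due at 3.4404 years is the canonical structural-credit setup: equity is a call on the firm's assets struck at the face value.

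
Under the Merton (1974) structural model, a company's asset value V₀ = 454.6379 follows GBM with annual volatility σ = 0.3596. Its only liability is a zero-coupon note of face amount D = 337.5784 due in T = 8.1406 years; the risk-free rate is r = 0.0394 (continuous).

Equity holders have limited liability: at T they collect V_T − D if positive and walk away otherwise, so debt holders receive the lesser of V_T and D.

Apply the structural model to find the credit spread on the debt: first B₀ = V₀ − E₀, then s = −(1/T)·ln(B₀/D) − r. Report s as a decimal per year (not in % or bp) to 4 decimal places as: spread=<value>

spread=0.0303

Work the structural quantities from V₀ = 454.6379 against face 337.5784:
d₁ = [ln(V₀/D) + (r + σ²/2)T] / (σ√T)
   = [ln(454.6379/337.5784) + (0.0394 + 0.5·0.3596²)·8.1406] / (0.3596·√8.1406)
   = [0.297703 + 0.847079] / 1.026001 = 1.115771
d₂ = d₁ − σ√T = 1.115771 − 1.026001 = 0.089770
N(d₁) = 0.867740,  N(d₂) = 0.535765,  e^(−rT) = 0.725612
E₀ = V₀·N(d₁) − D·e^(−rT)·N(d₂)
   = 454.6379·0.867740 − 337.5784·0.725612·0.535765 = 263.271310
B₀ = V₀ − E₀ = 454.6379 − 263.271310 = 191.366590
spread = −(1/T)·ln(B₀/D) − r = −(1/8.1406)·ln(191.366590/337.5784) − 0.0394 = 0.03032543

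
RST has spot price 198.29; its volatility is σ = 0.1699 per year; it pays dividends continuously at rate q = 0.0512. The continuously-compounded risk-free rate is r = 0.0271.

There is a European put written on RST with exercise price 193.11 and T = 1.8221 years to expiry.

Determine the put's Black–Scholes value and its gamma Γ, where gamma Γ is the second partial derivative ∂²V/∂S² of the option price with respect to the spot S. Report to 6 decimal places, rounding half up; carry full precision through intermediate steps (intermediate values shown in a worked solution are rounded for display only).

price = 18.272123
Γ = 0.007985

σ√T = 0.1699·√1.8221 = 0.229340
d₁ = (ln(S/K) + (r−q+σ²/2)T) / (σ√T) = (ln(198.29/193.11) + (0.0271−0.0512+0.1699²/2)·1.8221) / 0.229340 = (0.026471 − 0.017614) / 0.229340 = 0.038617
d₂ = d₁ − σ√T = 0.038617 − 0.229340 = -0.190723
e^{−rT} = 0.951820
e^{−qT} = 0.910928
N(−d₁) = 0.484598,  N(−d₂) = 0.575629
Put price V = K·e^{−rT}·N(−d₂) − S·e^{−qT}·N(−d₁) = 105.804022 − 87.531899 = 18.272123
φ(d₁) = (1/√(2π))·e^{−d₁²/2} = 0.398645
Γ = e^{−qT}·φ(d₁) / (S·σ·√T) = 0.007985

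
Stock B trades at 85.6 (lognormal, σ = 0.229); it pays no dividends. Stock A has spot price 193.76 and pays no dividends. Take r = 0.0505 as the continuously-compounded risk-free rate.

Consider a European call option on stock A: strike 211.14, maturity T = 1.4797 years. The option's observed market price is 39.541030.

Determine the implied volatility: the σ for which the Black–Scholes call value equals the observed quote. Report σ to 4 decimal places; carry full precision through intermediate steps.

sigma = 0.4346

At σ = 0.4346 the Black–Scholes value reproduces the quote:
σ√T = 0.4346·√1.4797 = 0.528660
d₁ = (ln(S/K) + (r+σ²/2)T) / (σ√T) = (ln(193.76/211.14) + (0.0505+0.4346²/2)·1.4797) / 0.528660 = (-0.085901 + 0.214466) / 0.528660 = 0.243189
d₂ = d₁ − σ√T = 0.243189 − 0.528660 = -0.285471
e^{−rT} = 0.927999
N(d₁) = 0.596071,  N(d₂) = 0.387642
V = S·N(d₁) − K·e^{−rT}·N(d₂) = 115.494642 − 75.953613 = 39.541030 (equal to the quote); since ∂V/∂σ > 0 for all σ, the implied volatility is unique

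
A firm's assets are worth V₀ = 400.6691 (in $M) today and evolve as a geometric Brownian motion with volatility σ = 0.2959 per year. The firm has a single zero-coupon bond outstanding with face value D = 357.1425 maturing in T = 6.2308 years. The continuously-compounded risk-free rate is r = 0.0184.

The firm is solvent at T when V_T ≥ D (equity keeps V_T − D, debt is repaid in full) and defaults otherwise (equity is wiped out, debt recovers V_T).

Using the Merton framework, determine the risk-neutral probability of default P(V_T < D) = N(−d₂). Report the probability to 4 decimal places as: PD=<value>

PD=0.5233

Equity is a call on the firm's assets struck at D = 357.1425:
d₁ = [ln(V₀/D) + (r + σ²/2)T] / (σ√T)
   = [ln(400.6691/357.1425) + (0.0184 + 0.5·0.2959²)·6.2308] / (0.2959·√6.2308)
   = [0.115001 + 0.387421] / 0.738613 = 0.680224
d₂ = d₁ − σ√T = 0.680224 − 0.738613 = -0.058389
risk-neutral PD = N(−d₂) = N(0.058389) = 0.523281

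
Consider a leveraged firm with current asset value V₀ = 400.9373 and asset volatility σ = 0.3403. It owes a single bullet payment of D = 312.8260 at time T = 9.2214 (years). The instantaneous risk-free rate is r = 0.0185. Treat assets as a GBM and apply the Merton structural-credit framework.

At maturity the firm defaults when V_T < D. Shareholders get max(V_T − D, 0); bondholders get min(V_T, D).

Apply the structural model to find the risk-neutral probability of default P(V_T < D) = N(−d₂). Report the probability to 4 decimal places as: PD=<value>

PD=0.5444

Equity is a call on the firm's assets struck at D = 312.8260:
d₁ = [ln(V₀/D) + (r + σ²/2)T] / (σ√T)
   = [ln(400.9373/312.8260) + (0.0185 + 0.5·0.3403²)·9.2214] / (0.3403·√9.2214)
   = [0.248158 + 0.704534] / 1.033381 = 0.921917
d₂ = d₁ − σ√T = 0.921917 − 1.033381 = -0.111463
risk-neutral PD = N(−d₂) = N(0.111463) = 0.544376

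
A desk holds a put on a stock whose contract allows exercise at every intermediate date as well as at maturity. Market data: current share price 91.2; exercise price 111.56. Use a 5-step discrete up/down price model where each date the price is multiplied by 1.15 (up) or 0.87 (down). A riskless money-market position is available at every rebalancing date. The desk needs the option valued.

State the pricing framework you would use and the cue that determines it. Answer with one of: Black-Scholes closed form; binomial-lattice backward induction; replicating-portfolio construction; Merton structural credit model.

Key observation: the put (strike 111.56 on spot 91.2) is American-style on a 5-step discrete price model, so the early-exercise decision at every node requires stepwise backward valuation — a closed form cannot price the exercise right.

framework: binomial-lattice backward induction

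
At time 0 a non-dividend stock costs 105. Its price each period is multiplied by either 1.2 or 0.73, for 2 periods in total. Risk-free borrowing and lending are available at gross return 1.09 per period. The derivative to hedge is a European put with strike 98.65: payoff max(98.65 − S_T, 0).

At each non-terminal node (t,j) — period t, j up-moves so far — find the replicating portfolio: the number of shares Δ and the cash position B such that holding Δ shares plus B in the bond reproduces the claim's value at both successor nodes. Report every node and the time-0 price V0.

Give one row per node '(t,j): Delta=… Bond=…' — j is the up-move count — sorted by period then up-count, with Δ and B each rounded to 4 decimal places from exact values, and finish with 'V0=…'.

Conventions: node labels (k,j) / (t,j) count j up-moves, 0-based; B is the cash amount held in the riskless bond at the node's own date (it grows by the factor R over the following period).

Since d<R<u, set p* = (R−d)/(u−d) = 0.7660; price each node as the discounted p*-expectation of its children.
Expiry values: V(2,0)=42.6955, V(2,1)=6.6700, V(2,2)=0.0000
Node (1,0) S=76.6500: V=(p*·6.6700+(1−p*)·42.6955)/1.09=13.8546; Δ=(6.6700−42.6955)/(91.9800−55.9545)=-1.0000; B=V−Δ·S=90.5046
Node (1,1) S=126.0000: V=(p*·0.0000+(1−p*)·6.6700)/1.09=1.4322; Δ=(0.0000−6.6700)/(151.2000−91.9800)=-0.1126; B=V−Δ·S=15.6237
Node (0,0) S=105.0000: V=(p*·1.4322+(1−p*)·13.8546)/1.09=3.9812; Δ=(1.4322−13.8546)/(126.0000−76.6500)=-0.2517; B=V−Δ·S=30.4119
Verification: the root portfolio costs Δ(0,0)·S0 + B(0,0) = 3.9812, matching V0.

(0,0): Delta=-0.2517 Bond=30.4119
(1,0): Delta=-1.0000 Bond=90.5046
(1,1): Delta=-0.1126 Bond=15.6237
V0=3.9812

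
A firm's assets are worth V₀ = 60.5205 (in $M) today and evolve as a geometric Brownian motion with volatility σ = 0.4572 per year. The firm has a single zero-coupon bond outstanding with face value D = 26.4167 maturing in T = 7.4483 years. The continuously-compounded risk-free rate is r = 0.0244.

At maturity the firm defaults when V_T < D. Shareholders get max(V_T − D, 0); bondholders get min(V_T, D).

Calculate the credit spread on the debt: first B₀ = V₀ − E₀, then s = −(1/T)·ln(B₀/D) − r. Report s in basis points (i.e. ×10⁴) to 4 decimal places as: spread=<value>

spread=329.9771

Work the structural quantities from V₀ = 60.5205 against face 26.4167:
d₁ = [ln(V₀/D) + (r + σ²/2)T] / (σ√T)
   = [ln(60.5205/26.4167) + (0.0244 + 0.5·0.4572²)·7.4483] / (0.4572·√7.4483)
   = [0.828986 + 0.960204] / 1.247771 = 1.433909
d₂ = d₁ − σ√T = 1.433909 − 1.247771 = 0.186139
N(d₁) = 0.924201,  N(d₂) = 0.573832,  e^(−rT) = 0.833819
E₀ = V₀·N(d₁) − D·e^(−rT)·N(d₂)
   = 60.5205·0.924201 − 26.4167·0.833819·0.573832 = 43.293446
B₀ = V₀ − E₀ = 60.5205 − 43.293446 = 17.227054
spread = −(1/T)·ln(B₀/D) − r = −(1/7.4483)·ln(17.227054/26.4167) − 0.0244 = 0.03299771
in basis points: 0.03299771 × 10⁴ = 329.9771 bp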